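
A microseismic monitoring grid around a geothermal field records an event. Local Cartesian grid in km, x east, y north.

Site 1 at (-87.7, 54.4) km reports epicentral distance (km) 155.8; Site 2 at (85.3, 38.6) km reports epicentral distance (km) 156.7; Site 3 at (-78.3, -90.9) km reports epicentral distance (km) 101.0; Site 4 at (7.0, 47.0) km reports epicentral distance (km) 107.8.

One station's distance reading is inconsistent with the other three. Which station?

Solve using three stations at a time. Using Site 1, Site 3, Site 4 (subtract circle equations pairwise → linear system) gives (x, y) ≈ (17.8, -60.2).
Distances from that point to each station vs reported:
  Site 1: calculated 155.7 vs reported 155.8 → residual 0.1 km
  Site 2: calculated 119.6 vs reported 156.7 → residual 37.1 km
  Site 3: calculated 100.9 vs reported 101.0 → residual 0.1 km
  Site 4: calculated 107.7 vs reported 107.8 → residual 0.1 km
Site 1, Site 3, Site 4 are mutually consistent (residuals ≈ 0); Site 2 is off by 37.1 km.

Site 2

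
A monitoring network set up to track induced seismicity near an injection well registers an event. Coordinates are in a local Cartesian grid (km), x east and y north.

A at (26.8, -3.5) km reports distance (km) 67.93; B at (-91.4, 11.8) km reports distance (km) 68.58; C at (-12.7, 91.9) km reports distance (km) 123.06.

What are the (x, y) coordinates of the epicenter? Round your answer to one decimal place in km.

-36.2 km east, -28.9 km north

Circle about each station: (x − 26.8)² + (y + 3.5)² = 67.93²; (x + 91.4)² + (y − 11.8)² = 68.58²; (x + 12.7)² + (y − 91.9)² = 123.06².
Subtracting pairs of circle equations eliminates x²+y² and gives linear equations (the radical axes):
-236.4 x + 30.6 y = 7673.98
-79.0 x + 190.8 y = -2652.87
Solving the 2×2 system: x ≈ -36.2, y ≈ -28.9 km.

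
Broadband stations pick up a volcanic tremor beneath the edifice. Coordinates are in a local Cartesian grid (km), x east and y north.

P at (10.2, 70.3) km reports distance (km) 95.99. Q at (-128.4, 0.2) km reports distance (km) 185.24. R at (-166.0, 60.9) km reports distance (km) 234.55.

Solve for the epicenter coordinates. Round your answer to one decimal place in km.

x ≈ 56.3 km, y ≈ -13.9 km

Circle about each station: (x − 10.2)² + (y − 70.3)² = 95.99²; (x + 128.4)² + (y − 0.2)² = 185.24²; (x + 166.0)² + (y − 60.9)² = 234.55².
Subtracting pairs of circle equations eliminates x²+y² and gives linear equations (the radical axes):
-277.2 x − 140.2 y = -13659.31
-352.4 x − 18.8 y = -19580.94
Solving the 2×2 system: x ≈ 56.3, y ≈ -13.9 km.
Check against P (with the unrounded x, y): √((x − 10.2)²+(y − 70.3)²) = 96.00 ≈ 95.99 km. ✓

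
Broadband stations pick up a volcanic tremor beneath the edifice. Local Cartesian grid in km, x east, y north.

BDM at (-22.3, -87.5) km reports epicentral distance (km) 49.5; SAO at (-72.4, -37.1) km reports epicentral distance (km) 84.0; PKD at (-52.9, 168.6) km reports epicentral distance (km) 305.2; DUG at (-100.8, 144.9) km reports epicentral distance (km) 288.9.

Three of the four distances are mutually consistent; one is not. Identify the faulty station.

Solve using three stations at a time. Using BDM, PKD, DUG (subtract circle equations pairwise → linear system) gives (x, y) ≈ (-33.1, -136.0).
Distances from that point to each station vs reported:
  BDM: calculated 49.7 vs reported 49.5 → residual 0.2 km
  SAO: calculated 106.4 vs reported 84.0 → residual 22.4 km
  PKD: calculated 305.2 vs reported 305.2 → residual 0.0 km
  DUG: calculated 288.9 vs reported 288.9 → residual 0.0 km
BDM, PKD, DUG are mutually consistent (residuals ≈ 0); SAO is off by 22.4 km.

SAO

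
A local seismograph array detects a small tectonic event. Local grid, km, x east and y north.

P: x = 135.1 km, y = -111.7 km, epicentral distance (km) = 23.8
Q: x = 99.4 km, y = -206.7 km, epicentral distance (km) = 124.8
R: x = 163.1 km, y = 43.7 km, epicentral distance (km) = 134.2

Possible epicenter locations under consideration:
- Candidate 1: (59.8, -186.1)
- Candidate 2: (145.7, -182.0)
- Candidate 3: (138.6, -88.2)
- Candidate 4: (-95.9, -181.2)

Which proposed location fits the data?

For each candidate, compare |candidate − station| to the reported distance:
Candidate 1: residuals P 82.1, Q 80.2, R 117.8 → max 117.8 km
Candidate 2: residuals P 47.3, Q 72.3, R 92.2 → max 92.2 km
Candidate 3: residuals P 0.0, Q 0.0, R 0.0 → max 0.0 km
Candidate 4: residuals P 217.4, Q 72.2, R 208.8 → max 217.4 km
Only Candidate 3 has all residuals ≈ 0.

Candidate 3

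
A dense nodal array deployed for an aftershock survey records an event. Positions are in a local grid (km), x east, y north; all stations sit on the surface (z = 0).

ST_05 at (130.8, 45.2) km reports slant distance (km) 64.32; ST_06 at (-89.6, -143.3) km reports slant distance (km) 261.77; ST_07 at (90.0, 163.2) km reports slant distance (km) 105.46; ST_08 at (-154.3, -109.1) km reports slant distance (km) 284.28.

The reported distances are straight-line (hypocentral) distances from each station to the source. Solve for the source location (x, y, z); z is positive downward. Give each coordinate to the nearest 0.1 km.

Each station gives a sphere (x−x_i)² + (y−y_i)² + z² = d_i² (stations at z=0).
Subtracting the ST_05 sphere from ST_06 and ST_07: z² cancels, leaving linear equations in x and y:
-440.8 x − 377.0 y = -54975.10
-81.6 x + 236.0 y = 8597.81
Solving: x ≈ 72.206, y ≈ 61.397 km (keep extra digits for the depth step; rounded: 72.2, 61.4).
Then from the ST_05 sphere: z² = 64.32² − (x − 130.8)² − (y − 45.2)² with x = 72.206, y = 61.397, so z ≈ 21.011 ≈ 21.0 km.

(72.2, 61.4, 21.0)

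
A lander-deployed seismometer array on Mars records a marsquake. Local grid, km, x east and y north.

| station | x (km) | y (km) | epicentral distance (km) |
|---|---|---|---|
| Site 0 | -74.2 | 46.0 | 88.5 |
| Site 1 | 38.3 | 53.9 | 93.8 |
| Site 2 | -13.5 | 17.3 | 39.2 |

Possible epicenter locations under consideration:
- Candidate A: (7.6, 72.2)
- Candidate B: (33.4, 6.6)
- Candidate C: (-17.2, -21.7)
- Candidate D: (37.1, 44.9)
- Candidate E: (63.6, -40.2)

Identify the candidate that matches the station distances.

For each candidate, compare |candidate − station| to the reported distance:
Candidate A: residuals Site 0 2.6, Site 1 58.1, Site 2 19.6 → max 58.1 km
Candidate B: residuals Site 0 26.1, Site 1 46.2, Site 2 8.9 → max 46.2 km
Candidate C: residuals Site 0 0.0, Site 1 0.0, Site 2 0.0 → max 0.0 km
Candidate D: residuals Site 0 22.8, Site 1 84.7, Site 2 18.4 → max 84.7 km
Candidate E: residuals Site 0 74.0, Site 1 3.6, Site 2 57.0 → max 74.0 km
Only Candidate C has all residuals ≈ 0.

Candidate C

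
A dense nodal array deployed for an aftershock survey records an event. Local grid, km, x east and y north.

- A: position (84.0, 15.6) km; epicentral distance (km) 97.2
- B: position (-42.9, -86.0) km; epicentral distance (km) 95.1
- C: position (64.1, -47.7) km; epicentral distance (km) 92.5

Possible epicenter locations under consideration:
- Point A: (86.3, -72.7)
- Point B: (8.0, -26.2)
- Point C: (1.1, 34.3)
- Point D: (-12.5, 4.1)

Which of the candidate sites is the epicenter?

For each candidate, compare |candidate − station| to the reported distance:
Point A: residuals A 8.9, B 34.8, C 59.1 → max 59.1 km
Point B: residuals A 10.5, B 16.6, C 32.4 → max 32.4 km
Point C: residuals A 12.2, B 33.0, C 10.9 → max 33.0 km
Point D: residuals A 0.0, B 0.0, C 0.0 → max 0.0 km
Only Point D has all residuals ≈ 0.

Point D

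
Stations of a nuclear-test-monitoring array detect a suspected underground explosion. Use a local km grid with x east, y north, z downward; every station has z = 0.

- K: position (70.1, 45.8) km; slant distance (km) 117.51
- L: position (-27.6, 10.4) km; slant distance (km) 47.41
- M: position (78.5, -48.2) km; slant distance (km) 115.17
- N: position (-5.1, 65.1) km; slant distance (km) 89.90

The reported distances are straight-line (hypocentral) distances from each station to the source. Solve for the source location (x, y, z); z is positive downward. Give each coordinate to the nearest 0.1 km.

x ≈ -23.1 km, y ≈ -12.8 km, depth ≈ 41.1 km

Each station gives a sphere (x−x_i)² + (y−y_i)² + z² = d_i² (stations at z=0).
Subtracting the K sphere from L and M: z² cancels, leaving linear equations in x and y:
-195.4 x − 70.8 y = 5419.16
16.8 x − 188.0 y = 2018.31
Solving: x ≈ -23.096, y ≈ -12.800 km (keep extra digits for the depth step; rounded: -23.1, -12.8).
Then from the K sphere: z² = 117.51² − (x − 70.1)² − (y − 45.8)² with x = -23.096, y = -12.800, so z ≈ 41.099 ≈ 41.1 km.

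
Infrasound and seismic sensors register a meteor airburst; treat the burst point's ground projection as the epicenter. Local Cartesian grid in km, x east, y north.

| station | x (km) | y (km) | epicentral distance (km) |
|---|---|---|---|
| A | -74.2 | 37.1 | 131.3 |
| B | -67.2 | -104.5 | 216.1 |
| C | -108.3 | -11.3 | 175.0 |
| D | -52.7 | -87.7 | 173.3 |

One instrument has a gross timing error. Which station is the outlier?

Solve using three stations at a time. Using A, C, D (subtract circle equations pairwise → linear system) gives (x, y) ≈ (57.0, 46.7).
Distances from that point to each station vs reported:
  A: calculated 131.6 vs reported 131.3 → residual 0.3 km
  B: calculated 195.7 vs reported 216.1 → residual 20.4 km
  C: calculated 175.2 vs reported 175.0 → residual 0.2 km
  D: calculated 173.5 vs reported 173.3 → residual 0.2 km
A, C, D are mutually consistent (residuals ≈ 0); B is off by 20.4 km.

B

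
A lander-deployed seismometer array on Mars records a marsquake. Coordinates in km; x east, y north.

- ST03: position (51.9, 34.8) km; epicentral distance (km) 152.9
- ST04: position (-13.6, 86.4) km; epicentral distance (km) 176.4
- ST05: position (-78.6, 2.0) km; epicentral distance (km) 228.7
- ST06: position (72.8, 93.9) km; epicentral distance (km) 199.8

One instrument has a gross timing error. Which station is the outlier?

Solve using three stations at a time. Using ST03, ST05, ST06 (subtract circle equations pairwise → linear system) gives (x, y) ≈ (126.8, -98.4).
Distances from that point to each station vs reported:
  ST03: calculated 152.8 vs reported 152.9 → residual 0.1 km
  ST04: calculated 232.1 vs reported 176.4 → residual 55.7 km
  ST05: calculated 228.7 vs reported 228.7 → residual 0.0 km
  ST06: calculated 199.7 vs reported 199.8 → residual 0.1 km
ST03, ST05, ST06 are mutually consistent (residuals ≈ 0); ST04 is off by 55.7 km.

ST04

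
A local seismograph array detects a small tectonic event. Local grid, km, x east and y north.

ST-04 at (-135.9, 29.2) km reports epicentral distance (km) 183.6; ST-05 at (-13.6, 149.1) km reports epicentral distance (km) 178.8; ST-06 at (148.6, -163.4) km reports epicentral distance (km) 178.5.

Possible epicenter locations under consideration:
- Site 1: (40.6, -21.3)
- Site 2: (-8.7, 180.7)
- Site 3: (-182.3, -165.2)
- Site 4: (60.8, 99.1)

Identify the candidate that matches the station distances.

Site 1

For each candidate, compare |candidate − station| to the reported distance:
Site 1: residuals ST-04 0.0, ST-05 0.0, ST-06 0.0 → max 0.0 km
Site 2: residuals ST-04 14.2, ST-05 146.8, ST-06 199.8 → max 199.8 km
Site 3: residuals ST-04 16.3, ST-05 177.9, ST-06 152.4 → max 177.9 km
Site 4: residuals ST-04 25.2, ST-05 89.2, ST-06 98.3 → max 98.3 km
Only Site 1 has all residuals ≈ 0.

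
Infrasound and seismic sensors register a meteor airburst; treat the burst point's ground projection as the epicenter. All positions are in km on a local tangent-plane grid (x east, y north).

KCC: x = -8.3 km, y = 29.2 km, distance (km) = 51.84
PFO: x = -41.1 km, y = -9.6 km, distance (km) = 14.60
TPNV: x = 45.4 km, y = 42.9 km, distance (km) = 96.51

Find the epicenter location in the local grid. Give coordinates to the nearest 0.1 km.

x ≈ -29.3 km, y ≈ -18.2 km

Circle about each station: (x + 8.3)² + (y − 29.2)² = 51.84²; (x + 41.1)² + (y + 9.6)² = 14.60²; (x − 45.4)² + (y − 42.9)² = 96.51².
Subtracting pairs of circle equations eliminates x²+y² and gives linear equations (the radical axes):
-65.6 x − 77.6 y = 3334.07
107.4 x + 27.4 y = -3646.75
Solving the 2×2 system: x ≈ -29.3, y ≈ -18.2 km.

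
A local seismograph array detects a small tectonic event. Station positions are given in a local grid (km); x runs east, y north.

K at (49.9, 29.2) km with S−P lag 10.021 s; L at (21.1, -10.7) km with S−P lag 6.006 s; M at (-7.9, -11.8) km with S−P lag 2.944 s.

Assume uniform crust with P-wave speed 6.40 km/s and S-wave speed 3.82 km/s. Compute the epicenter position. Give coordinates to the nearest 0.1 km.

Distance from S−P lag: d = Δt · v_P v_S / (v_P − v_S) = Δt · (6.40·3.82)/(6.40−3.82) ≈ 9.4760·Δt.
So d_K = 94.96, d_L = 56.91, d_M = 27.90 km.
Circle about each station: (x − 49.9)² + (y − 29.2)² = 94.96²; (x − 21.1)² + (y + 10.7)² = 56.91²; (x + 7.9)² + (y + 11.8)² = 27.90².
Subtracting the K equation from the L and M equations removes the quadratic terms:
-57.6 x − 79.8 y = 2995.70
-115.6 x − 82.0 y = 5097.99
Solving the 2×2 system: x ≈ -35.8, y ≈ -11.7 km.

x ≈ -35.8 km, y ≈ -11.7 km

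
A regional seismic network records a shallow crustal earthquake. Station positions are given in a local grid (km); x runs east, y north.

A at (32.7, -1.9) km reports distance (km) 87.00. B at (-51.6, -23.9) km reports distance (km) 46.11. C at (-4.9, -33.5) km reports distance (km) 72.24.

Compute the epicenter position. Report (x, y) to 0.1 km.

(-50.9, 22.2)

Circle about each station: (x − 32.7)² + (y + 1.9)² = 87.00²; (x + 51.6)² + (y + 23.9)² = 46.11²; (x + 4.9)² + (y + 33.5)² = 72.24².
Subtracting pairs of circle equations eliminates x²+y² and gives linear equations (the radical axes):
-168.6 x − 44.0 y = 7603.74
-75.2 x − 63.2 y = 2423.74
Solving the 2×2 system: x ≈ -50.9, y ≈ 22.2 km.
Check against A (with the unrounded x, y): √((x − 32.7)²+(y + 1.9)²) = 87.00 ≈ 87.00 km. ✓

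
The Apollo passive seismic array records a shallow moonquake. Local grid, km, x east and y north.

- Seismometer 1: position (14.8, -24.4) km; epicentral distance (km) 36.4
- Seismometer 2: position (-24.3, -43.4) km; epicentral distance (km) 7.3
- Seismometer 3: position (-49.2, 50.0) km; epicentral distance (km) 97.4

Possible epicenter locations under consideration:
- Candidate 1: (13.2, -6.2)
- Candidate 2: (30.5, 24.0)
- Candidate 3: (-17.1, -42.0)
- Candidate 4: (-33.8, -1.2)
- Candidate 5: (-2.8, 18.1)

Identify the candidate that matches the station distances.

Candidate 3

For each candidate, compare |candidate − station| to the reported distance:
Candidate 1: residuals Seismometer 1 18.1, Seismometer 2 45.5, Seismometer 3 13.4 → max 45.5 km
Candidate 2: residuals Seismometer 1 14.5, Seismometer 2 79.6, Seismometer 3 13.6 → max 79.6 km
Candidate 3: residuals Seismometer 1 0.0, Seismometer 2 0.0, Seismometer 3 0.0 → max 0.0 km
Candidate 4: residuals Seismometer 1 17.5, Seismometer 2 36.0, Seismometer 3 43.9 → max 43.9 km
Candidate 5: residuals Seismometer 1 9.6, Seismometer 2 57.8, Seismometer 3 41.1 → max 57.8 km
Only Candidate 3 has all residuals ≈ 0.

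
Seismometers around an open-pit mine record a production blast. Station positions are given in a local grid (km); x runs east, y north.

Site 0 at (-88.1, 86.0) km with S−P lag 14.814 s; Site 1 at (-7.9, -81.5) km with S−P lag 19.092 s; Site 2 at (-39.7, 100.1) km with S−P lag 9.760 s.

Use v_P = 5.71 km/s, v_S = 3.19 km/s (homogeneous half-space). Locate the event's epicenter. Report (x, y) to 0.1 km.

(14.3, 54.7)

Distance from S−P lag: d = Δt · v_P v_S / (v_P − v_S) = Δt · (5.71·3.19)/(5.71−3.19) ≈ 7.2281·Δt.
So d_Site 0 = 107.08, d_Site 1 = 138.00, d_Site 2 = 70.55 km.
Circle about each station: (x + 88.1)² + (y − 86.0)² = 107.08²; (x + 7.9)² + (y + 81.5)² = 138.00²; (x + 39.7)² + (y − 100.1)² = 70.55².
Subtracting the Site 0 equation from the Site 1 and Site 2 equations removes the quadratic terms:
160.4 x − 335.0 y = -16030.82
96.8 x + 28.2 y = 2927.31
Solving the 2×2 system: x ≈ 14.3, y ≈ 54.7 km.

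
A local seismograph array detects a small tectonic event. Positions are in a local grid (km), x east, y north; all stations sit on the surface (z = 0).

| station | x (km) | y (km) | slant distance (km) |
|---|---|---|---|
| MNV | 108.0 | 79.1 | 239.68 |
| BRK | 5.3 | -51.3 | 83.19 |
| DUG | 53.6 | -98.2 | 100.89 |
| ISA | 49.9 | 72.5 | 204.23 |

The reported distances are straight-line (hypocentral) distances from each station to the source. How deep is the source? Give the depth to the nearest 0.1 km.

depth ≈ 46.1 km

Each station gives a sphere (x−x_i)² + (y−y_i)² + z² = d_i² (stations at z=0).
Subtracting the MNV sphere from BRK and DUG: z² cancels, leaving linear equations in x and y:
-205.4 x − 260.8 y = 35264.90
-108.8 x − 354.6 y = 41863.10
Solving: x ≈ -35.696, y ≈ -107.105 km (keep extra digits for the depth step; rounded: -35.7, -107.1).
Then from the MNV sphere: z² = 239.68² − (x − 108.0)² − (y − 79.1)² with x = -35.696, y = -107.105, so z ≈ 46.105 ≈ 46.1 km.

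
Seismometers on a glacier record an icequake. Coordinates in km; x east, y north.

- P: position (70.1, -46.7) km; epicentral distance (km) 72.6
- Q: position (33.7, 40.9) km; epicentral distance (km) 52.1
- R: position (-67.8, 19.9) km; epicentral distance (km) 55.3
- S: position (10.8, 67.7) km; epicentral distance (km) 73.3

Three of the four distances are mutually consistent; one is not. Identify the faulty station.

R

Solve using three stations at a time. Using P, Q, S (subtract circle equations pairwise → linear system) gives (x, y) ≈ (10.1, -5.7).
Distances from that point to each station vs reported:
  P: calculated 72.7 vs reported 72.6 → residual 0.1 km
  Q: calculated 52.2 vs reported 52.1 → residual 0.1 km
  R: calculated 82.0 vs reported 55.3 → residual 26.7 km
  S: calculated 73.4 vs reported 73.3 → residual 0.1 km
P, Q, S are mutually consistent (residuals ≈ 0); R is off by 26.7 km.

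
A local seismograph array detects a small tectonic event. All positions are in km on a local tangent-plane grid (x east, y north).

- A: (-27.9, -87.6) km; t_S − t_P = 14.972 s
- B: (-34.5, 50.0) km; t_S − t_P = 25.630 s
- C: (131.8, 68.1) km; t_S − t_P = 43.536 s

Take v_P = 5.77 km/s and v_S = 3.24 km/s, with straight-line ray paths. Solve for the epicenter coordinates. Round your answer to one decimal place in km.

-136.3 km east, -109.7 km north

Distance from S−P lag: d = Δt · v_P v_S / (v_P − v_S) = Δt · (5.77·3.24)/(5.77−3.24) ≈ 7.3892·Δt.
So d_A = 110.63, d_B = 189.39, d_C = 321.70 km.
Circle about each station: (x + 27.9)² + (y + 87.6)² = 110.63²; (x + 34.5)² + (y − 50.0)² = 189.39²; (x − 131.8)² + (y − 68.1)² = 321.70².
Subtracting the A equation from the B and C equations removes the quadratic terms:
-13.2 x + 275.2 y = -28391.50
319.4 x + 311.4 y = -77695.21
Solving the 2×2 system: x ≈ -136.3, y ≈ -109.7 km.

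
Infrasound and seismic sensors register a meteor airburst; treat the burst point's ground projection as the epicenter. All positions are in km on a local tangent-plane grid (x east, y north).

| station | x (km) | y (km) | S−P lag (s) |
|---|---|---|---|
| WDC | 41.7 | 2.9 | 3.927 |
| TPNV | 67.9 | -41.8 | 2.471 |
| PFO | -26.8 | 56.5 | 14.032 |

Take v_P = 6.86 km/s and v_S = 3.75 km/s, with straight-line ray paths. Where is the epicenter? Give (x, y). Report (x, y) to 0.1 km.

Distance from S−P lag: d = Δt · v_P v_S / (v_P − v_S) = Δt · (6.86·3.75)/(6.86−3.75) ≈ 8.2717·Δt.
So d_WDC = 32.48, d_TPNV = 20.44, d_PFO = 116.07 km.
Circle about each station: (x − 41.7)² + (y − 2.9)² = 32.48²; (x − 67.9)² + (y + 41.8)² = 20.44²; (x + 26.8)² + (y − 56.5)² = 116.07².
Subtracting pairs of circle equations eliminates x²+y² and gives linear equations (the radical axes):
52.4 x − 89.4 y = 5247.51
-137.0 x + 107.2 y = -10254.10
Solving the 2×2 system: x ≈ 53.4, y ≈ -27.4 km.
Check against WDC (with the unrounded x, y): √((x − 41.7)²+(y − 2.9)²) = 32.48 ≈ 32.48 km. ✓

53.4 km east, -27.4 km north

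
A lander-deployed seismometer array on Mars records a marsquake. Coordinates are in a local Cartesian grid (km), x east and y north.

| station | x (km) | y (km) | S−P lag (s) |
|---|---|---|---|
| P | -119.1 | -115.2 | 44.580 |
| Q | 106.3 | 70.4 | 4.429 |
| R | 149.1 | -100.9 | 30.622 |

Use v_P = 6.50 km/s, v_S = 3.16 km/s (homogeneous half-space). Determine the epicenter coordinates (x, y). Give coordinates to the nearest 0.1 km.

Distance from S−P lag: d = Δt · v_P v_S / (v_P − v_S) = Δt · (6.50·3.16)/(6.50−3.16) ≈ 6.1497·Δt.
So d_P = 274.15, d_Q = 27.24, d_R = 188.32 km.
Circle about each station: (x + 119.1)² + (y + 115.2)² = 274.15²; (x − 106.3)² + (y − 70.4)² = 27.24²; (x − 149.1)² + (y + 100.9)² = 188.32².
Subtracting pairs of circle equations eliminates x²+y² and gives linear equations (the radical axes):
450.8 x + 371.2 y = 63216.20
536.4 x + 28.6 y = 44649.57
Solving the 2×2 system: x ≈ 79.3, y ≈ 74.0 km.

79.3 km east, 74.0 km north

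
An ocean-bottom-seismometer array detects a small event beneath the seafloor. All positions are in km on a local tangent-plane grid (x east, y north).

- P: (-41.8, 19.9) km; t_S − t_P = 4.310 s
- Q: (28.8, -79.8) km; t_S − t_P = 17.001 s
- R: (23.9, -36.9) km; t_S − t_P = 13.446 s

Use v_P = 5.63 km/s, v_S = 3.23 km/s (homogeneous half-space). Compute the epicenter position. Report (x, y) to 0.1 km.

-69.8 km east, 3.1 km north

Distance from S−P lag: d = Δt · v_P v_S / (v_P − v_S) = Δt · (5.63·3.23)/(5.63−3.23) ≈ 7.5770·Δt.
So d_P = 32.66, d_Q = 128.82, d_R = 101.88 km.
Circle about each station: (x + 41.8)² + (y − 19.9)² = 32.66²; (x − 28.8)² + (y + 79.8)² = 128.82²; (x − 23.9)² + (y + 36.9)² = 101.88².
Subtracting pairs of circle equations eliminates x²+y² and gives linear equations (the radical axes):
141.2 x − 199.4 y = -10473.69
131.4 x − 113.6 y = -9523.29
Solving the 2×2 system: x ≈ -69.8, y ≈ 3.1 km.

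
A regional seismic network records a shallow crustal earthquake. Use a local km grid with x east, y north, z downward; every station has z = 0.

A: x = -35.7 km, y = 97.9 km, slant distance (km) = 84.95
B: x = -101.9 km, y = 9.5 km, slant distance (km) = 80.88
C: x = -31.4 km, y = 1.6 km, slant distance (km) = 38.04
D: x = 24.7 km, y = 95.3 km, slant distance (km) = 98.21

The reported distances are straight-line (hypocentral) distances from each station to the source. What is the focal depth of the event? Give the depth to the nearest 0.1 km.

Each station gives a sphere (x−x_i)² + (y−y_i)² + z² = d_i² (stations at z=0).
Subtracting the A sphere from B and C: z² cancels, leaving linear equations in x and y:
-132.4 x − 176.8 y = 289.89
8.6 x − 192.6 y = -4100.92
Solving: x ≈ -28.899, y ≈ 20.002 km (keep extra digits for the depth step; rounded: -28.9, 20.0).
Then from the A sphere: z² = 84.95² − (x + 35.7)² − (y − 97.9)² with x = -28.899, y = 20.002, so z ≈ 33.199 ≈ 33.2 km.

z ≈ 33.2 km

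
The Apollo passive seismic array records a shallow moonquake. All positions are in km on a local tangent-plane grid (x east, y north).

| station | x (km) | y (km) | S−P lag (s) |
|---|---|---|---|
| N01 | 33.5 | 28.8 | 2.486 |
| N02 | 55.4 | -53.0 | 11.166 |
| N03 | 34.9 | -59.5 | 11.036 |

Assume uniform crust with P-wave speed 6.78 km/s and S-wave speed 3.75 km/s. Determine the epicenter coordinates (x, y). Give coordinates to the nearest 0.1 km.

12.7 km east, 30.4 km north

Distance from S−P lag: d = Δt · v_P v_S / (v_P − v_S) = Δt · (6.78·3.75)/(6.78−3.75) ≈ 8.3911·Δt.
So d_N01 = 20.86, d_N02 = 93.69, d_N03 = 92.60 km.
Circle about each station: (x − 33.5)² + (y − 28.8)² = 20.86²; (x − 55.4)² + (y + 53.0)² = 93.69²; (x − 34.9)² + (y + 59.5)² = 92.60².
Subtracting the N01 equation from the N02 and N03 equations removes the quadratic terms:
43.8 x − 163.6 y = -4416.21
2.8 x − 176.6 y = -5333.05
Solving the 2×2 system: x ≈ 12.7, y ≈ 30.4 km.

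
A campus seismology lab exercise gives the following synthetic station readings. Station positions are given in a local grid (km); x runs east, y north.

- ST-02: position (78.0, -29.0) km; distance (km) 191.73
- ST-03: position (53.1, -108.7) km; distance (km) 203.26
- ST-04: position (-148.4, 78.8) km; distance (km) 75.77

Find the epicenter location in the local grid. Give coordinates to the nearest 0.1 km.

Circle about each station: (x − 78.0)² + (y + 29.0)² = 191.73²; (x − 53.1)² + (y + 108.7)² = 203.26²; (x + 148.4)² + (y − 78.8)² = 75.77².
Subtracting the ST-02 equation from the ST-03 and ST-04 equations removes the quadratic terms:
-49.8 x − 159.4 y = 3156.07
-452.8 x + 215.6 y = 52326.30
Solving the 2×2 system: x ≈ -108.8, y ≈ 14.2 km.

x ≈ -108.8 km, y ≈ 14.2 km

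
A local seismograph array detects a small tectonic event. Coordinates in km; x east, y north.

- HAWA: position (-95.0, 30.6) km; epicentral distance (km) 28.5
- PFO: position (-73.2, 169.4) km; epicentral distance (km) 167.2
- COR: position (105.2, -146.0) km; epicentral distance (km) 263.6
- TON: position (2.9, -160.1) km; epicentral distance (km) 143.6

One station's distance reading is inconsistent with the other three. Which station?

TON

Solve using three stations at a time. Using HAWA, PFO, COR (subtract circle equations pairwise → linear system) gives (x, y) ≈ (-110.0, 6.3).
Distances from that point to each station vs reported:
  HAWA: calculated 28.6 vs reported 28.5 → residual 0.1 km
  PFO: calculated 167.2 vs reported 167.2 → residual 0.0 km
  COR: calculated 263.6 vs reported 263.6 → residual 0.0 km
  TON: calculated 201.1 vs reported 143.6 → residual 57.5 km
HAWA, PFO, COR are mutually consistent (residuals ≈ 0); TON is off by 57.5 km.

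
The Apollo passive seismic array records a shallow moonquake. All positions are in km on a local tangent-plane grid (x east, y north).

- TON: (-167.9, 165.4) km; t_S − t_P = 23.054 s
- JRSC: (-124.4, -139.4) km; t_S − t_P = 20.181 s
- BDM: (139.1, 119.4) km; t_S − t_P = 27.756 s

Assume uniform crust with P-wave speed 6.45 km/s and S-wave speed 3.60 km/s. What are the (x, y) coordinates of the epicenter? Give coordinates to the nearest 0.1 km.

-59.8 km east, 11.8 km north

Distance from S−P lag: d = Δt · v_P v_S / (v_P − v_S) = Δt · (6.45·3.60)/(6.45−3.60) ≈ 8.1474·Δt.
So d_TON = 187.83, d_JRSC = 164.42, d_BDM = 226.14 km.
Circle about each station: (x + 167.9)² + (y − 165.4)² = 187.83²; (x + 124.4)² + (y + 139.4)² = 164.42²; (x − 139.1)² + (y − 119.4)² = 226.14².
Subtracting pairs of circle equations eliminates x²+y² and gives linear equations (the radical axes):
87.0 x − 609.6 y = -12393.68
614.0 x − 92.0 y = -37801.59
Solving the 2×2 system: x ≈ -59.8, y ≈ 11.8 km.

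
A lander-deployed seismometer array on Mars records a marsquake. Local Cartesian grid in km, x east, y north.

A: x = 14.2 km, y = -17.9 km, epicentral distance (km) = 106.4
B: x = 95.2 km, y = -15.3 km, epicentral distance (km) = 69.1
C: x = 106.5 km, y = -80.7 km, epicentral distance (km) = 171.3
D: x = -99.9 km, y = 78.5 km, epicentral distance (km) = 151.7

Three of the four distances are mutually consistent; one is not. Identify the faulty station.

B

Solve using three stations at a time. Using A, C, D (subtract circle equations pairwise → linear system) gives (x, y) ≈ (52.0, 81.9).
Distances from that point to each station vs reported:
  A: calculated 106.7 vs reported 106.4 → residual 0.3 km
  B: calculated 106.4 vs reported 69.1 → residual 37.3 km
  C: calculated 171.5 vs reported 171.3 → residual 0.2 km
  D: calculated 151.9 vs reported 151.7 → residual 0.2 km
A, C, D are mutually consistent (residuals ≈ 0); B is off by 37.3 km.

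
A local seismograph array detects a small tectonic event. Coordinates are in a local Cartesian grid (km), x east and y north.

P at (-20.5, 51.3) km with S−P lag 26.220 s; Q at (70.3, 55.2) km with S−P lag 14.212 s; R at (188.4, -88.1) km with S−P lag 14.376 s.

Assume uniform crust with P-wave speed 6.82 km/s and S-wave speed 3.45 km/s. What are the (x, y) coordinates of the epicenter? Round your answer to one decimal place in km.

(157.2, 7.3)

Distance from S−P lag: d = Δt · v_P v_S / (v_P − v_S) = Δt · (6.82·3.45)/(6.82−3.45) ≈ 6.9819·Δt.
So d_P = 183.07, d_Q = 99.23, d_R = 100.37 km.
Circle about each station: (x + 20.5)² + (y − 51.3)² = 183.07²; (x − 70.3)² + (y − 55.2)² = 99.23²; (x − 188.4)² + (y + 88.1)² = 100.37².
Subtracting pairs of circle equations eliminates x²+y² and gives linear equations (the radical axes):
181.6 x + 7.8 y = 28605.22
417.8 x − 278.8 y = 63644.72
Solving the 2×2 system: x ≈ 157.2, y ≈ 7.3 km.
Check against P (with the unrounded x, y): √((x + 20.5)²+(y − 51.3)²) = 183.07 ≈ 183.07 km. ✓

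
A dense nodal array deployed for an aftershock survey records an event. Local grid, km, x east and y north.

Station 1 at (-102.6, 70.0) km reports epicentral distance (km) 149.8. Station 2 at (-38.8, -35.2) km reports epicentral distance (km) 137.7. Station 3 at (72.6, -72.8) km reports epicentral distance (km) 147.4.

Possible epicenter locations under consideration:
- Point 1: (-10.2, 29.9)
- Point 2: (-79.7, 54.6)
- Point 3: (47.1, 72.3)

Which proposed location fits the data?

Point 3

For each candidate, compare |candidate − station| to the reported distance:
Point 1: residuals Station 1 49.1, Station 2 66.6, Station 3 15.5 → max 66.6 km
Point 2: residuals Station 1 122.2, Station 2 39.0, Station 3 51.2 → max 122.2 km
Point 3: residuals Station 1 0.1, Station 2 0.1, Station 3 0.1 → max 0.1 km
Only Point 3 has all residuals ≈ 0.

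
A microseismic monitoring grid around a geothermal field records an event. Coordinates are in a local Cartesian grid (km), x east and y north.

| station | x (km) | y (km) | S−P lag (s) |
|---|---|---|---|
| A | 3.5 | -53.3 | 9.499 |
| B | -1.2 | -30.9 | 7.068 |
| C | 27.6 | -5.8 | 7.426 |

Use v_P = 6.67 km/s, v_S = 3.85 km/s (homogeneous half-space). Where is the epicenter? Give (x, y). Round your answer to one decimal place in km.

(-32.4, 25.4)

Distance from S−P lag: d = Δt · v_P v_S / (v_P − v_S) = Δt · (6.67·3.85)/(6.67−3.85) ≈ 9.1062·Δt.
So d_A = 86.50, d_B = 64.36, d_C = 67.62 km.
Circle about each station: (x − 3.5)² + (y + 53.3)² = 86.50²; (x + 1.2)² + (y + 30.9)² = 64.36²; (x − 27.6)² + (y + 5.8)² = 67.62².
Subtracting the A equation from the B and C equations removes the quadratic terms:
-9.4 x + 44.8 y = 1443.15
48.2 x + 95.0 y = 852.05
Solving the 2×2 system: x ≈ -32.4, y ≈ 25.4 km.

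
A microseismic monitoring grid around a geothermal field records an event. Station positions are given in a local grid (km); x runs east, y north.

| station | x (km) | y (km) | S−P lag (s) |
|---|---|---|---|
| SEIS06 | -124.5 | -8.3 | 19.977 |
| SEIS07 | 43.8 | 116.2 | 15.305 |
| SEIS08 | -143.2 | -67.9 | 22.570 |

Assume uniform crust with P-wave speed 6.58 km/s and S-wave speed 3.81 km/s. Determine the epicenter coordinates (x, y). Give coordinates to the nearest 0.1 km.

x ≈ 55.8 km, y ≈ -21.8 km

Distance from S−P lag: d = Δt · v_P v_S / (v_P − v_S) = Δt · (6.58·3.81)/(6.58−3.81) ≈ 9.0505·Δt.
So d_SEIS06 = 180.80, d_SEIS07 = 138.52, d_SEIS08 = 204.27 km.
Circle about each station: (x + 124.5)² + (y + 8.3)² = 180.80²; (x − 43.8)² + (y − 116.2)² = 138.52²; (x + 143.2)² + (y + 67.9)² = 204.27².
Subtracting the SEIS06 equation from the SEIS07 and SEIS08 equations removes the quadratic terms:
336.6 x + 249.0 y = 13352.59
-37.4 x − 119.2 y = 509.92
Solving the 2×2 system: x ≈ 55.8, y ≈ -21.8 km.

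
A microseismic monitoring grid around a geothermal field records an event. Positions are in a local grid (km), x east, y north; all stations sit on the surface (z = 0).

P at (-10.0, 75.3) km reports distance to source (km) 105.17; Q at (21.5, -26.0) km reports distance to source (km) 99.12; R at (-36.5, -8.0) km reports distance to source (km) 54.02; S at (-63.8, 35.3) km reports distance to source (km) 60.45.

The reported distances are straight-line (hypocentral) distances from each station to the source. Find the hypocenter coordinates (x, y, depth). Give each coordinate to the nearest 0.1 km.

(-62.6, -2.7, 47.0)

Each station gives a sphere (x−x_i)² + (y−y_i)² + z² = d_i² (stations at z=0).
Subtracting the P sphere from Q and R: z² cancels, leaving linear equations in x and y:
63.0 x − 202.6 y = -3395.89
-53.0 x − 166.6 y = 3768.73
Solving: x ≈ -62.604, y ≈ -2.706 km (keep extra digits for the depth step; rounded: -62.6, -2.7).
Then from the P sphere: z² = 105.17² − (x + 10.0)² − (y − 75.3)² with x = -62.604, y = -2.706, so z ≈ 46.996 ≈ 47.0 km.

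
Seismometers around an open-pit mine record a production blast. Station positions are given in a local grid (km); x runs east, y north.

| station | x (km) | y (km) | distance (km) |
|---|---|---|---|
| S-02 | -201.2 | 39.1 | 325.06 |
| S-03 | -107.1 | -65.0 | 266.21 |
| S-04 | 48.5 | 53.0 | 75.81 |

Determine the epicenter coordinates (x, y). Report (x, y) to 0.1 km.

122.4 km east, 69.9 km north

Circle about each station: (x + 201.2)² + (y − 39.1)² = 325.06²; (x + 107.1)² + (y + 65.0)² = 266.21²; (x − 48.5)² + (y − 53.0)² = 75.81².
Subtracting pairs of circle equations eliminates x²+y² and gives linear equations (the radical axes):
188.2 x − 208.2 y = 8481.40
499.4 x + 27.8 y = 63067.85
Solving the 2×2 system: x ≈ 122.4, y ≈ 69.9 km.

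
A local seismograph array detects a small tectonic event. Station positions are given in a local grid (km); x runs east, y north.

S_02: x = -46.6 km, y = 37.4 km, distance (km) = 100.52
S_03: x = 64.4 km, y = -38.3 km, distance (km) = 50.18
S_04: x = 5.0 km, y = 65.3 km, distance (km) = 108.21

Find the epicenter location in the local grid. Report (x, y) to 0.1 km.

Circle about each station: (x + 46.6)² + (y − 37.4)² = 100.52²; (x − 64.4)² + (y + 38.3)² = 50.18²; (x − 5.0)² + (y − 65.3)² = 108.21².
Subtracting pairs of circle equations eliminates x²+y² and gives linear equations (the radical axes):
222.0 x − 151.4 y = 9630.17
103.2 x + 55.8 y = -886.36
Solving the 2×2 system: x ≈ 14.4, y ≈ -42.5 km.

(14.4, -42.5)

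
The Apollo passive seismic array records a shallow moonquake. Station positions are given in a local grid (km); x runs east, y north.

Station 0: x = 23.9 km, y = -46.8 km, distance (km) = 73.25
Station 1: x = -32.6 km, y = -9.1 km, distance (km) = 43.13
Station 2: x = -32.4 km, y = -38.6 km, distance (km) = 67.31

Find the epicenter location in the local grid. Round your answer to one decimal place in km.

Circle about each station: (x − 23.9)² + (y + 46.8)² = 73.25²; (x + 32.6)² + (y + 9.1)² = 43.13²; (x + 32.4)² + (y + 38.6)² = 67.31².
Subtracting the Station 0 equation from the Station 1 and Station 2 equations removes the quadratic terms:
-113.0 x + 75.4 y = 1889.49
-112.6 x + 16.4 y = 613.20
Solving the 2×2 system: x ≈ -2.3, y ≈ 21.6 km.

x ≈ -2.3 km, y ≈ 21.6 km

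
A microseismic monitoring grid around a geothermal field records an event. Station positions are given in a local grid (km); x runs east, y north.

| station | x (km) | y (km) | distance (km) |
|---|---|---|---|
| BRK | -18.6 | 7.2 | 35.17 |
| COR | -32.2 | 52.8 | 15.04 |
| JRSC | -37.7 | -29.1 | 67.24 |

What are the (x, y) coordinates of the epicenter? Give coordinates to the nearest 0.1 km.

Circle about each station: (x + 18.6)² + (y − 7.2)² = 35.17²; (x + 32.2)² + (y − 52.8)² = 15.04²; (x + 37.7)² + (y + 29.1)² = 67.24².
Subtracting the BRK equation from the COR and JRSC equations removes the quadratic terms:
-27.2 x + 91.2 y = 4437.61
-38.2 x − 72.6 y = -1413.99
Solving the 2×2 system: x ≈ -35.4, y ≈ 38.1 km.
Check against BRK (with the unrounded x, y): √((x + 18.6)²+(y − 7.2)²) = 35.17 ≈ 35.17 km. ✓

x ≈ -35.4 km, y ≈ 38.1 km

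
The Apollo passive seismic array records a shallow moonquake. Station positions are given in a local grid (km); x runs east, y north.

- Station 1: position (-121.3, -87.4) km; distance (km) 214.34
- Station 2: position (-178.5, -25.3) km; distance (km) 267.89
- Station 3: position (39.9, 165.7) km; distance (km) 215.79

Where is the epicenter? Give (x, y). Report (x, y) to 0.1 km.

88.7 km east, -44.5 km north

Circle about each station: (x + 121.3)² + (y + 87.4)² = 214.34²; (x + 178.5)² + (y + 25.3)² = 267.89²; (x − 39.9)² + (y − 165.7)² = 215.79².
Subtracting the Station 1 equation from the Station 2 and Station 3 equations removes the quadratic terms:
-114.4 x + 124.2 y = -15673.53
322.4 x + 506.2 y = 6072.36
Solving the 2×2 system: x ≈ 88.7, y ≈ -44.5 km.
Check against Station 1 (with the unrounded x, y): √((x + 121.3)²+(y + 87.4)²) = 214.34 ≈ 214.34 km. ✓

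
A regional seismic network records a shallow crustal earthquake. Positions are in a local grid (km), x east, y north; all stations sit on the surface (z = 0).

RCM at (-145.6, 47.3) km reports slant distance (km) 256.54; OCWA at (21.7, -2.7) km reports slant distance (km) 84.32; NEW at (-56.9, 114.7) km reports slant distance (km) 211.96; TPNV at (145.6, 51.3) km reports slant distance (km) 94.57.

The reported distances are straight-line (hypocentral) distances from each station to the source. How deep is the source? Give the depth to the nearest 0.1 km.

Each station gives a sphere (x−x_i)² + (y−y_i)² + z² = d_i² (stations at z=0).
Subtracting the RCM sphere from OCWA and NEW: z² cancels, leaving linear equations in x and y:
334.6 x − 100.0 y = 35744.44
177.4 x + 134.8 y = 13842.78
Solving: x ≈ 98.699, y ≈ -27.199 km (keep extra digits for the depth step; rounded: 98.7, -27.2).
Then from the RCM sphere: z² = 256.54² − (x + 145.6)² − (y − 47.3)² with x = 98.699, y = -27.199, so z ≈ 24.097 ≈ 24.1 km.

24.1 km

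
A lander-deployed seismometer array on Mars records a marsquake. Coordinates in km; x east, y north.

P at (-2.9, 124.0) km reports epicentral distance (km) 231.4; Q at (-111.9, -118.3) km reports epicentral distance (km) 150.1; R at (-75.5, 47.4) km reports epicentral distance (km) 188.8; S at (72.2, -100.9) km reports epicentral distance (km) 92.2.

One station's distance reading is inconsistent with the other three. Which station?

Solve using three stations at a time. Using P, Q, R (subtract circle equations pairwise → linear system) gives (x, y) ≈ (37.5, -103.8).
Distances from that point to each station vs reported:
  P: calculated 231.4 vs reported 231.4 → residual 0.0 km
  Q: calculated 150.1 vs reported 150.1 → residual 0.0 km
  R: calculated 188.8 vs reported 188.8 → residual 0.0 km
  S: calculated 34.8 vs reported 92.2 → residual 57.4 km
P, Q, R are mutually consistent (residuals ≈ 0); S is off by 57.4 km.

S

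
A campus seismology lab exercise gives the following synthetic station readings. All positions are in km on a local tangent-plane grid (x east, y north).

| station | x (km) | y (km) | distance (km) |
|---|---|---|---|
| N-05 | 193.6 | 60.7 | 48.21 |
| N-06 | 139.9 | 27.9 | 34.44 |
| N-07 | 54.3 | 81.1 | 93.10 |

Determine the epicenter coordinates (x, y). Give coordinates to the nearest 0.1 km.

Circle about each station: (x − 193.6)² + (y − 60.7)² = 48.21²; (x − 139.9)² + (y − 27.9)² = 34.44²; (x − 54.3)² + (y − 81.1)² = 93.10².
Subtracting pairs of circle equations eliminates x²+y² and gives linear equations (the radical axes):
-107.4 x − 65.6 y = -19676.94
-278.6 x + 40.8 y = -37983.16
Solving the 2×2 system: x ≈ 145.4, y ≈ 61.9 km.

x ≈ 145.4 km, y ≈ 61.9 km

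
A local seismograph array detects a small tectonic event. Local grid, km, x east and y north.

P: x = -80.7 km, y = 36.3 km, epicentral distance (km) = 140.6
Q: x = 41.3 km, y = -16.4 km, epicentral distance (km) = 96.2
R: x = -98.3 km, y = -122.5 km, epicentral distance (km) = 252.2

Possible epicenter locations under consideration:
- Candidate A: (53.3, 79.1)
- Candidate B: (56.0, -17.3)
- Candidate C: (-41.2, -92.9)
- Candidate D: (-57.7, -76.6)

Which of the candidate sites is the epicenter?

Candidate A

For each candidate, compare |candidate − station| to the reported distance:
Candidate A: residuals P 0.1, Q 0.1, R 0.0 → max 0.1 km
Candidate B: residuals P 6.2, Q 81.5, R 65.5 → max 81.5 km
Candidate C: residuals P 5.5, Q 16.3, R 187.9 → max 187.9 km
Candidate D: residuals P 25.4, Q 19.7, R 190.9 → max 190.9 km
Only Candidate A has all residuals ≈ 0.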